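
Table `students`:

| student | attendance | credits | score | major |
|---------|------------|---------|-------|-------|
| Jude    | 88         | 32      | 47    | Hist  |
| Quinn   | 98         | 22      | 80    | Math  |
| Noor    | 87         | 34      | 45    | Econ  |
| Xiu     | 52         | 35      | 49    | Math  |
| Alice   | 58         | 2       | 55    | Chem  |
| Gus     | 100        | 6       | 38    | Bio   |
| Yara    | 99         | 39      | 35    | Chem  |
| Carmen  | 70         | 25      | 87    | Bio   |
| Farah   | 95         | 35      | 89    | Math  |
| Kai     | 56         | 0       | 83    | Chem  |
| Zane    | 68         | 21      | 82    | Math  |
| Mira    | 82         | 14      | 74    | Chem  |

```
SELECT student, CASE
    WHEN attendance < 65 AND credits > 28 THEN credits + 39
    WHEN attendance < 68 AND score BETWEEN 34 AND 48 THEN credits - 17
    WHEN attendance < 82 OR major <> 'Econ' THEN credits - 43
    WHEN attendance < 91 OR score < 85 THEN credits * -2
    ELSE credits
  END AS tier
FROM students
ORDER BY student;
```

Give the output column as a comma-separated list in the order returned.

-41, -18, -8, -37, -11, -43, -29, -68, -21, 74, -4, -22

student=Alice: attendance < 82 OR major <> 'Econ' → -41
student=Carmen: attendance < 82 OR major <> 'Econ' → -18
student=Farah: attendance < 82 OR major <> 'Econ' → -8
student=Gus: attendance < 82 OR major <> 'Econ' → -37
student=Jude: attendance < 82 OR major <> 'Econ' → -11
student=Kai: attendance < 82 OR major <> 'Econ' → -43
student=Mira: attendance < 82 OR major <> 'Econ' → -29
student=Noor: attendance < 91 OR score < 85 → -68
student=Quinn: attendance < 82 OR major <> 'Econ' → -21
student=Xiu: attendance < 65 AND credits > 28 → 74
student=Yara: attendance < 82 OR major <> 'Econ' → -4
student=Zane: attendance < 82 OR major <> 'Econ' → -22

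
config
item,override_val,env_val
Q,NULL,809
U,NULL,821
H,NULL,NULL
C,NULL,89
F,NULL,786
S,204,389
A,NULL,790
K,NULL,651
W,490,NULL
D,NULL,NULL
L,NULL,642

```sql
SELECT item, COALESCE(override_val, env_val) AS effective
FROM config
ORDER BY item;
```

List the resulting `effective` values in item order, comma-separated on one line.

item=A: override_val=NULL, env_val=790 → 790
item=C: override_val=NULL, env_val=89 → 89
item=D: override_val=NULL, env_val=NULL (all NULL) → NULL
item=F: override_val=NULL, env_val=786 → 786
item=H: override_val=NULL, env_val=NULL (all NULL) → NULL
item=K: override_val=NULL, env_val=651 → 651
item=L: override_val=NULL, env_val=642 → 642
item=Q: override_val=NULL, env_val=809 → 809
item=S: override_val=204 → 204
item=U: override_val=NULL, env_val=821 → 821
item=W: override_val=490 → 490

790, 89, NULL, 786, NULL, 651, 642, 809, 204, 821, 490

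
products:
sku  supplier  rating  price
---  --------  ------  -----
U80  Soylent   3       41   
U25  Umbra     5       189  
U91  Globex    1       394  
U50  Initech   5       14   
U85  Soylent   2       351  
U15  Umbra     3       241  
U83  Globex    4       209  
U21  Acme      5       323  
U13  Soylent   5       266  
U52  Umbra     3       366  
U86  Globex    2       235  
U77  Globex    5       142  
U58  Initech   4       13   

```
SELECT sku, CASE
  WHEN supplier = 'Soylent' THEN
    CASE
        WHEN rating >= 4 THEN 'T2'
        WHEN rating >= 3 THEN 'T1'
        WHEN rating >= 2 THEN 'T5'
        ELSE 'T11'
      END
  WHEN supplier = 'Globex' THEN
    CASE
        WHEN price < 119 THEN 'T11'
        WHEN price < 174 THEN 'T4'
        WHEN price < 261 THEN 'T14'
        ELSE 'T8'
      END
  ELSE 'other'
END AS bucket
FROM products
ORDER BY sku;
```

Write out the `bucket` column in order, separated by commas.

sku=U13: supplier='Soylent' → inner[rating >= 4] → T2
sku=U15: supplier='Umbra' → outer ELSE → other
sku=U21: supplier='Acme' → outer ELSE → other
sku=U25: supplier='Umbra' → outer ELSE → other
sku=U50: supplier='Initech' → outer ELSE → other
sku=U52: supplier='Umbra' → outer ELSE → other
sku=U58: supplier='Initech' → outer ELSE → other
sku=U77: supplier='Globex' → inner[price < 174] → T4
sku=U80: supplier='Soylent' → inner[rating >= 3] → T1
sku=U83: supplier='Globex' → inner[price < 261] → T14
sku=U85: supplier='Soylent' → inner[rating >= 2] → T5
sku=U86: supplier='Globex' → inner[price < 261] → T14
sku=U91: supplier='Globex' → inner[ELSE] → T8

T2, other, other, other, other, other, other, T4, T1, T14, T5, T14, T8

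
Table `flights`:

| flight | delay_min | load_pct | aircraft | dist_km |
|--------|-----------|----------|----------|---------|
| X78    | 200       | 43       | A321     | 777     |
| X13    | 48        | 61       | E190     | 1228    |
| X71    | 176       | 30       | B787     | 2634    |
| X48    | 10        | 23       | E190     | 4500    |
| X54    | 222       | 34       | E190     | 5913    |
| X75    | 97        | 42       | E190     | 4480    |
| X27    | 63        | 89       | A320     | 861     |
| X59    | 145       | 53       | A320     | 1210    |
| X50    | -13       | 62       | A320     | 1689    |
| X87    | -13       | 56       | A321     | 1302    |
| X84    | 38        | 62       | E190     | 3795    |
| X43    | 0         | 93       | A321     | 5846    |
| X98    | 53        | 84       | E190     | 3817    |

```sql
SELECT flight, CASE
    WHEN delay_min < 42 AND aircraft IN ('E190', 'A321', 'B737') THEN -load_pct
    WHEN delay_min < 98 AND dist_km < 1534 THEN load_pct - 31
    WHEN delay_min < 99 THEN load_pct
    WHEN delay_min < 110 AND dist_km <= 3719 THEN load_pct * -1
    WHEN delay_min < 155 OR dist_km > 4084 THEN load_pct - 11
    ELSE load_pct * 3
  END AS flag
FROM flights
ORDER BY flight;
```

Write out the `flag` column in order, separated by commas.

flight=X13: delay_min < 98 AND dist_km < 1534 → 30
flight=X27: delay_min < 98 AND dist_km < 1534 → 58
flight=X43: delay_min < 42 AND aircraft IN ('E190', 'A321', 'B737') → -93
flight=X48: delay_min < 42 AND aircraft IN ('E190', 'A321', 'B737') → -23
flight=X50: delay_min < 99 → 62
flight=X54: delay_min < 155 OR dist_km > 4084 → 23
flight=X59: delay_min < 155 OR dist_km > 4084 → 42
flight=X71: ELSE → 90
flight=X75: delay_min < 99 → 42
flight=X78: ELSE → 129
flight=X84: delay_min < 42 AND aircraft IN ('E190', 'A321', 'B737') → -62
flight=X87: delay_min < 42 AND aircraft IN ('E190', 'A321', 'B737') → -56
flight=X98: delay_min < 99 → 84

30, 58, -93, -23, 62, 23, 42, 90, 42, 129, -62, -56, 84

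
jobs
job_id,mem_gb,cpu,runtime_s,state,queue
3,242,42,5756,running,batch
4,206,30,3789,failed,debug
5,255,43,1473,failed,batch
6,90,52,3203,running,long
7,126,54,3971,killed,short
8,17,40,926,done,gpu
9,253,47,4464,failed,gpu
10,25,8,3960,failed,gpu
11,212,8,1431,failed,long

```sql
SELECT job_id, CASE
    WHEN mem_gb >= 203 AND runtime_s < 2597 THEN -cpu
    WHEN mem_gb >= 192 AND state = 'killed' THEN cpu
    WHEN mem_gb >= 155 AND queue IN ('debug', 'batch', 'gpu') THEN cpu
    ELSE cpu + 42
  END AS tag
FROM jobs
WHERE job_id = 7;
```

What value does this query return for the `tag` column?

job_id = 7: mem_gb=126, cpu=54, runtime_s=3971, state=killed, queue=short.
mem_gb >= 203 AND runtime_s < 2597 → false
mem_gb >= 192 AND state = 'killed' → false
mem_gb >= 155 AND queue IN ('debug', 'batch', 'gpu') → false
No prior WHEN matched → ELSE → 96

96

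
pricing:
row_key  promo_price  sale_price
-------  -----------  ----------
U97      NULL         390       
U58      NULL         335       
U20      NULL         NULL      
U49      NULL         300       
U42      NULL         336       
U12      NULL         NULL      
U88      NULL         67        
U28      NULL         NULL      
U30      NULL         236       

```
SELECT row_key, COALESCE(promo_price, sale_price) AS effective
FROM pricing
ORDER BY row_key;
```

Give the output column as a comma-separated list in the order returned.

NULL, NULL, NULL, 236, 336, 300, 335, 67, 390

row_key=U12: promo_price=NULL, sale_price=NULL (all NULL) → NULL
row_key=U20: promo_price=NULL, sale_price=NULL (all NULL) → NULL
row_key=U28: promo_price=NULL, sale_price=NULL (all NULL) → NULL
row_key=U30: promo_price=NULL, sale_price=236 → 236
row_key=U42: promo_price=NULL, sale_price=336 → 336
row_key=U49: promo_price=NULL, sale_price=300 → 300
row_key=U58: promo_price=NULL, sale_price=335 → 335
row_key=U88: promo_price=NULL, sale_price=67 → 67
row_key=U97: promo_price=NULL, sale_price=390 → 390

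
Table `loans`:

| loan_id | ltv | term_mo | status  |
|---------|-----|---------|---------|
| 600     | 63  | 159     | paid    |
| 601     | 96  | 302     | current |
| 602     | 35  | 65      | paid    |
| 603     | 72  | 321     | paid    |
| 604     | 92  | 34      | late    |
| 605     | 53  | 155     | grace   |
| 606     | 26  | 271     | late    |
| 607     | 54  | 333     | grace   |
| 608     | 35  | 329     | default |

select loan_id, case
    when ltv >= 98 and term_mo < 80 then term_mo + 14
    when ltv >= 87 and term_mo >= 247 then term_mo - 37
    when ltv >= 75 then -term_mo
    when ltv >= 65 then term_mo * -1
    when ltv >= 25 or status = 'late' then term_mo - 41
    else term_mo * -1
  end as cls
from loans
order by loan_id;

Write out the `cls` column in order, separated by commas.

118, 265, 24, -321, -34, 114, 230, 292, 288

loan_id=600: ltv >= 25 or status = 'late' → 118
loan_id=601: ltv >= 87 and term_mo >= 247 → 265
loan_id=602: ltv >= 25 or status = 'late' → 24
loan_id=603: ltv >= 65 → -321
loan_id=604: ltv >= 75 → -34
loan_id=605: ltv >= 25 or status = 'late' → 114
loan_id=606: ltv >= 25 or status = 'late' → 230
loan_id=607: ltv >= 25 or status = 'late' → 292
loan_id=608: ltv >= 25 or status = 'late' → 288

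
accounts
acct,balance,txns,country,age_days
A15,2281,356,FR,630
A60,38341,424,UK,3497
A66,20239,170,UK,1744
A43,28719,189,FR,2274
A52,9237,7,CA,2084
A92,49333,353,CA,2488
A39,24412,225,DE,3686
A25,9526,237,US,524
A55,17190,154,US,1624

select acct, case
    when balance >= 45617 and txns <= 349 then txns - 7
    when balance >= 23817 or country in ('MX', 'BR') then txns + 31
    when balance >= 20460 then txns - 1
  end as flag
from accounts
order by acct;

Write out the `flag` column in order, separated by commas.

acct=A15: (no match → NULL) → NULL
acct=A25: (no match → NULL) → NULL
acct=A39: balance >= 23817 or country in ('MX', 'BR') → 256
acct=A43: balance >= 23817 or country in ('MX', 'BR') → 220
acct=A52: (no match → NULL) → NULL
acct=A55: (no match → NULL) → NULL
acct=A60: balance >= 23817 or country in ('MX', 'BR') → 455
acct=A66: (no match → NULL) → NULL
acct=A92: balance >= 23817 or country in ('MX', 'BR') → 384

NULL, NULL, 256, 220, NULL, NULL, 455, NULL, 384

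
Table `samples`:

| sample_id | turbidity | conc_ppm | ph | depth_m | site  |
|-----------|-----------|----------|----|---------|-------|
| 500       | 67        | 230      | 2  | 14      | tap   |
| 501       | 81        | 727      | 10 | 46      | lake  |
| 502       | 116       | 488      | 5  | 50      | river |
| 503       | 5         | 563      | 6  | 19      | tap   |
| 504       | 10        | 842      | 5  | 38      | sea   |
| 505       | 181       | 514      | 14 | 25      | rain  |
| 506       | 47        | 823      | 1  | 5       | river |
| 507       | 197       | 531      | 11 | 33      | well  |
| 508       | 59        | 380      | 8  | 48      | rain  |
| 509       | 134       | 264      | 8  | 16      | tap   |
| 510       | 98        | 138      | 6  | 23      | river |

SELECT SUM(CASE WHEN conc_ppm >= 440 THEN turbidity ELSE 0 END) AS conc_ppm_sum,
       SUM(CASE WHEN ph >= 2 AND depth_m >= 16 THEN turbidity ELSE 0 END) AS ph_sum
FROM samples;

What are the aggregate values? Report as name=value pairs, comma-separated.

[conc_ppm_sum: conc_ppm >= 440]
sample_id=500: ✗
sample_id=501: ✓ → 81
sample_id=502: ✓ → 116
sample_id=503: ✓ → 5
sample_id=504: ✓ → 10
sample_id=505: ✓ → 181
sample_id=506: ✓ → 47
sample_id=507: ✓ → 197
sample_id=508: ✗
sample_id=509: ✗
sample_id=510: ✗
conc_ppm_sum = 81 + 116 + 5 + 10 + 181 + 47 + 197 = 637
—
[ph_sum: ph >= 2 AND depth_m >= 16]
sample_id=500: ✗
sample_id=501: ✓ → 81
sample_id=502: ✓ → 116
sample_id=503: ✓ → 5
sample_id=504: ✓ → 10
sample_id=505: ✓ → 181
sample_id=506: ✗
sample_id=507: ✓ → 197
sample_id=508: ✓ → 59
sample_id=509: ✓ → 134
sample_id=510: ✓ → 98
ph_sum = 81 + 116 + 5 + 10 + 181 + 197 + 59 + 134 + 98 = 881

conc_ppm_sum=637, ph_sum=881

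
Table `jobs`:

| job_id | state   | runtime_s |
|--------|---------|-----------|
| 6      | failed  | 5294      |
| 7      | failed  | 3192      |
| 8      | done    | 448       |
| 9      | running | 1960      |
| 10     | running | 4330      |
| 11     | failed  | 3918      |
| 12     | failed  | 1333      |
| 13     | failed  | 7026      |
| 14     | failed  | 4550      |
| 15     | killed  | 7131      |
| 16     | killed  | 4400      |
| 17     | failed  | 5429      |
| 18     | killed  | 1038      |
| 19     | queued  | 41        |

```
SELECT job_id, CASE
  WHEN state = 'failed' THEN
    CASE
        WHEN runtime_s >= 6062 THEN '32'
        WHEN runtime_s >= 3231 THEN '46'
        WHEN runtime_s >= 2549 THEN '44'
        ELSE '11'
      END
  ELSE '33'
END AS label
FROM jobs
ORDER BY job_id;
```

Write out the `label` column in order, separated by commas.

job_id=6: state='failed' → inner[runtime_s >= 3231] → 46
job_id=7: state='failed' → inner[runtime_s >= 2549] → 44
job_id=8: state='done' → outer ELSE → 33
job_id=9: state='running' → outer ELSE → 33
job_id=10: state='running' → outer ELSE → 33
job_id=11: state='failed' → inner[runtime_s >= 3231] → 46
job_id=12: state='failed' → inner[ELSE] → 11
job_id=13: state='failed' → inner[runtime_s >= 6062] → 32
job_id=14: state='failed' → inner[runtime_s >= 3231] → 46
job_id=15: state='killed' → outer ELSE → 33
job_id=16: state='killed' → outer ELSE → 33
job_id=17: state='failed' → inner[runtime_s >= 3231] → 46
job_id=18: state='killed' → outer ELSE → 33
job_id=19: state='queued' → outer ELSE → 33

46, 44, 33, 33, 33, 46, 11, 32, 46, 33, 33, 46, 33, 33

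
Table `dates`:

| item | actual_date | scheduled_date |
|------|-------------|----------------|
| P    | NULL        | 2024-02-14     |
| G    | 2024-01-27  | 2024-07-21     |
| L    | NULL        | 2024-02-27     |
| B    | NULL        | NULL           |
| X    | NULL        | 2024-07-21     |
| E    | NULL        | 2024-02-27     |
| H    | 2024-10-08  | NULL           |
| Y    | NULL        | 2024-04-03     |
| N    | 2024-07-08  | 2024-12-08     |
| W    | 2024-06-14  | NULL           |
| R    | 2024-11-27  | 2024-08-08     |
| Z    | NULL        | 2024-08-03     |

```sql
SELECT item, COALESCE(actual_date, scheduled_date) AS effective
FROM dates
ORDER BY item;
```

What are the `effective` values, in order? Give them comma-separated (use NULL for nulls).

NULL, 2024-02-27, 2024-01-27, 2024-10-08, 2024-02-27, 2024-07-08, 2024-02-14, 2024-11-27, 2024-06-14, 2024-07-21, 2024-04-03, 2024-08-03

item=B: actual_date=NULL, scheduled_date=NULL (all NULL) → NULL
item=E: actual_date=NULL, scheduled_date=2024-02-27 → 2024-02-27
item=G: actual_date=2024-01-27 → 2024-01-27
item=H: actual_date=2024-10-08 → 2024-10-08
item=L: actual_date=NULL, scheduled_date=2024-02-27 → 2024-02-27
item=N: actual_date=2024-07-08 → 2024-07-08
item=P: actual_date=NULL, scheduled_date=2024-02-14 → 2024-02-14
item=R: actual_date=2024-11-27 → 2024-11-27
item=W: actual_date=2024-06-14 → 2024-06-14
item=X: actual_date=NULL, scheduled_date=2024-07-21 → 2024-07-21
item=Y: actual_date=NULL, scheduled_date=2024-04-03 → 2024-04-03
item=Z: actual_date=NULL, scheduled_date=2024-08-03 → 2024-08-03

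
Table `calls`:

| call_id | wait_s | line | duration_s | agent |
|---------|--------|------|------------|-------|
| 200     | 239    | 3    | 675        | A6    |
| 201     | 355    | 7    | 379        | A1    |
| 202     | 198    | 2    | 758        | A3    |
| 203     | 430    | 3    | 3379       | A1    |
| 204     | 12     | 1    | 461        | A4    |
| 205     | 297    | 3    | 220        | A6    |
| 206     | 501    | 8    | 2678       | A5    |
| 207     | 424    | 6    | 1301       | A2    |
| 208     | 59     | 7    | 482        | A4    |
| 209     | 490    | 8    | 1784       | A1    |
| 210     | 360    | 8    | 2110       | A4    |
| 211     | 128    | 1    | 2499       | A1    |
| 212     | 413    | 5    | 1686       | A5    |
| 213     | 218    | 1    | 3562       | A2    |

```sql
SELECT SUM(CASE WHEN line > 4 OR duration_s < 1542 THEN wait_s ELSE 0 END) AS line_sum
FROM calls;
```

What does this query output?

3348

call_id=200: ✓ → 239
call_id=201: ✓ → 355
call_id=202: ✓ → 198
call_id=203: ✗
call_id=204: ✓ → 12
call_id=205: ✓ → 297
call_id=206: ✓ → 501
call_id=207: ✓ → 424
call_id=208: ✓ → 59
call_id=209: ✓ → 490
call_id=210: ✓ → 360
call_id=211: ✗
call_id=212: ✓ → 413
call_id=213: ✗
line_sum = 239 + 355 + 198 + 12 + 297 + 501 + 424 + 59 + 490 + 360 + 413 = 3348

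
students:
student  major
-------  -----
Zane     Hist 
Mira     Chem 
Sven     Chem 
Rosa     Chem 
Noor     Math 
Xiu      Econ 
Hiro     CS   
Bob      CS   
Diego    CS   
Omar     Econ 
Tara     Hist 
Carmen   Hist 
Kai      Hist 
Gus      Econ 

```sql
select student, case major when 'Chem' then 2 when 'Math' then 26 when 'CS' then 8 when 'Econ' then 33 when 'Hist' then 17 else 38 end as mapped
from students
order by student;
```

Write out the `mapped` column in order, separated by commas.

8, 17, 8, 33, 8, 17, 2, 26, 33, 2, 2, 17, 33, 17

student=Bob: major='CS' → 8
student=Carmen: major='Hist' → 17
student=Diego: major='CS' → 8
student=Gus: major='Econ' → 33
student=Hiro: major='CS' → 8
student=Kai: major='Hist' → 17
student=Mira: major='Chem' → 2
student=Noor: major='Math' → 26
student=Omar: major='Econ' → 33
student=Rosa: major='Chem' → 2
student=Sven: major='Chem' → 2
student=Tara: major='Hist' → 17
student=Xiu: major='Econ' → 33
student=Zane: major='Hist' → 17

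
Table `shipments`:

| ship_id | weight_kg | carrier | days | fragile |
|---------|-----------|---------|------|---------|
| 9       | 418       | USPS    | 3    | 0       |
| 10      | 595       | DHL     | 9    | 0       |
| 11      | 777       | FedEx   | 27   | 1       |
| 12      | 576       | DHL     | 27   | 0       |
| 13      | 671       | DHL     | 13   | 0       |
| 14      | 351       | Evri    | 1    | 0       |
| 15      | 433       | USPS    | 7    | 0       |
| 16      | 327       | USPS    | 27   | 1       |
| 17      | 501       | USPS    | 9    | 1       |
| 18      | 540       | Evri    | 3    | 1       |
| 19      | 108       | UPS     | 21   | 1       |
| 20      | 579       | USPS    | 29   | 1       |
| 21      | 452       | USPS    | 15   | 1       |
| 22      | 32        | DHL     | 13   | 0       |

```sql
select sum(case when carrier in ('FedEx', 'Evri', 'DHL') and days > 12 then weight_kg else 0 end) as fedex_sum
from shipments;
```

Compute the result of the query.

ship_id=9: ✗
ship_id=10: ✗
ship_id=11: ✓ → 777
ship_id=12: ✓ → 576
ship_id=13: ✓ → 671
ship_id=14: ✗
ship_id=15: ✗
ship_id=16: ✗
ship_id=17: ✗
ship_id=18: ✗
ship_id=19: ✗
ship_id=20: ✗
ship_id=21: ✗
ship_id=22: ✓ → 32
fedex_sum = 777 + 576 + 671 + 32 = 2056

2056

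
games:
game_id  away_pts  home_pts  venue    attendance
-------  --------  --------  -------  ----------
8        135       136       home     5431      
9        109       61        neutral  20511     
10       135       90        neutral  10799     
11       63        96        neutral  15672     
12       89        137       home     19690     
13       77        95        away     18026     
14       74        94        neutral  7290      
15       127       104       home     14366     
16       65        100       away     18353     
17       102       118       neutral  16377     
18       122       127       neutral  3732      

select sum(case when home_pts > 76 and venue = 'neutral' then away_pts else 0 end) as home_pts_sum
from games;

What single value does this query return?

496

game_id=8: ✗
game_id=9: ✗
game_id=10: ✓ → 135
game_id=11: ✓ → 63
game_id=12: ✗
game_id=13: ✗
game_id=14: ✓ → 74
game_id=15: ✗
game_id=16: ✗
game_id=17: ✓ → 102
game_id=18: ✓ → 122
home_pts_sum = 135 + 63 + 74 + 102 + 122 = 496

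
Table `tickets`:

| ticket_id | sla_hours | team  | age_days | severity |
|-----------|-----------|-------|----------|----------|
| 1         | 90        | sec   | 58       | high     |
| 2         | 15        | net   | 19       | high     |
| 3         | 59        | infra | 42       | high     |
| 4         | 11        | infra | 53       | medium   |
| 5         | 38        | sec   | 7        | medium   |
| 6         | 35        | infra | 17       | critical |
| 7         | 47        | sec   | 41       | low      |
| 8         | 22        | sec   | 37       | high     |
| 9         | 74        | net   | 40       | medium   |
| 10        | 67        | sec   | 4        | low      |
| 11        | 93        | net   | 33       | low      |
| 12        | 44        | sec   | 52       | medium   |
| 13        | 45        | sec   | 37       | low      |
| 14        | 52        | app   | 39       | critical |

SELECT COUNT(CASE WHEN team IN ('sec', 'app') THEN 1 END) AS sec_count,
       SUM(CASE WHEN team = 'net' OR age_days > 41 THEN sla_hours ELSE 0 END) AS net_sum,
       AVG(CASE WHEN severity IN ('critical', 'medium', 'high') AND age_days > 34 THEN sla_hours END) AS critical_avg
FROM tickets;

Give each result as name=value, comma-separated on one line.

sec_count=8, net_sum=386, critical_avg=50.2857142857

[sec_count: team IN ('sec', 'app')]
ticket_id=1: ✓ → 1
ticket_id=2: ✗
ticket_id=3: ✗
ticket_id=4: ✗
ticket_id=5: ✓ → 1
ticket_id=6: ✗
ticket_id=7: ✓ → 1
ticket_id=8: ✓ → 1
ticket_id=9: ✗
ticket_id=10: ✓ → 1
ticket_id=11: ✗
ticket_id=12: ✓ → 1
ticket_id=13: ✓ → 1
ticket_id=14: ✓ → 1
sec_count = COUNT(1, 1, 1, 1, 1, 1, 1, 1) = 8
—
[net_sum: team = 'net' OR age_days > 41]
ticket_id=1: ✓ → 90
ticket_id=2: ✓ → 15
ticket_id=3: ✓ → 59
ticket_id=4: ✓ → 11
ticket_id=5: ✗
ticket_id=6: ✗
ticket_id=7: ✗
ticket_id=8: ✗
ticket_id=9: ✓ → 74
ticket_id=10: ✗
ticket_id=11: ✓ → 93
ticket_id=12: ✓ → 44
ticket_id=13: ✗
ticket_id=14: ✗
net_sum = 90 + 15 + 59 + 11 + 74 + 93 + 44 = 386
—
[critical_avg: severity IN ('critical', 'medium', 'high') AND age_days > 34]
ticket_id=1: ✓ → 90
ticket_id=2: ✗
ticket_id=3: ✓ → 59
ticket_id=4: ✓ → 11
ticket_id=5: ✗
ticket_id=6: ✗
ticket_id=7: ✗
ticket_id=8: ✓ → 22
ticket_id=9: ✓ → 74
ticket_id=10: ✗
ticket_id=11: ✗
ticket_id=12: ✓ → 44
ticket_id=13: ✗
ticket_id=14: ✓ → 52
critical_avg = (90 + 59 + 11 + 22 + 74 + 44 + 52) / 7 = 50.2857142857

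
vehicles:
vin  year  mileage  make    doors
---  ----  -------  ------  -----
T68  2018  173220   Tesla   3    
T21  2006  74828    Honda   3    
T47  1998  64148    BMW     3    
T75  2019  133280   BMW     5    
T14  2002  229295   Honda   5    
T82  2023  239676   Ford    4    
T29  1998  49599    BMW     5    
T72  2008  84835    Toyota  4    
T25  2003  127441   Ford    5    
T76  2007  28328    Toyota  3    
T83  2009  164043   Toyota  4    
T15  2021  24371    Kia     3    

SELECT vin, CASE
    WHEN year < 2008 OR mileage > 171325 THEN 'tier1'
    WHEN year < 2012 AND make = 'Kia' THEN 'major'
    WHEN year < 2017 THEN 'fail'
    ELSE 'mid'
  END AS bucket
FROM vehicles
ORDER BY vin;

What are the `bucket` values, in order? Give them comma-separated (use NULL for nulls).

vin=T14: year < 2008 OR mileage > 171325 → tier1
vin=T15: ELSE → mid
vin=T21: year < 2008 OR mileage > 171325 → tier1
vin=T25: year < 2008 OR mileage > 171325 → tier1
vin=T29: year < 2008 OR mileage > 171325 → tier1
vin=T47: year < 2008 OR mileage > 171325 → tier1
vin=T68: year < 2008 OR mileage > 171325 → tier1
vin=T72: year < 2017 → fail
vin=T75: ELSE → mid
vin=T76: year < 2008 OR mileage > 171325 → tier1
vin=T82: year < 2008 OR mileage > 171325 → tier1
vin=T83: year < 2017 → fail

tier1, mid, tier1, tier1, tier1, tier1, tier1, fail, mid, tier1, tier1, fail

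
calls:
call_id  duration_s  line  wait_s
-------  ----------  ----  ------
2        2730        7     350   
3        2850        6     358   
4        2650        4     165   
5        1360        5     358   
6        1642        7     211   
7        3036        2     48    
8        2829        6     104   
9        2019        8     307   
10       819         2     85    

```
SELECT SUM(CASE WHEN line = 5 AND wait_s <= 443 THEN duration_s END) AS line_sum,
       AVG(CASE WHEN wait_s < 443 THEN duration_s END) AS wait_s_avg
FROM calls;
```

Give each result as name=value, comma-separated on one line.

[line_sum: line = 5 AND wait_s <= 443]
call_id=2: ✗
call_id=3: ✗
call_id=4: ✗
call_id=5: ✓ → 1360
call_id=6: ✗
call_id=7: ✗
call_id=8: ✗
call_id=9: ✗
call_id=10: ✗
line_sum = 1360
—
[wait_s_avg: wait_s < 443]
call_id=2: ✓ → 2730
call_id=3: ✓ → 2850
call_id=4: ✓ → 2650
call_id=5: ✓ → 1360
call_id=6: ✓ → 1642
call_id=7: ✓ → 3036
call_id=8: ✓ → 2829
call_id=9: ✓ → 2019
call_id=10: ✓ → 819
wait_s_avg = (2730 + 2850 + 2650 + 1360 + 1642 + 3036 + 2829 + 2019 + 819) / 9 = 2215

line_sum=1360, wait_s_avg=2215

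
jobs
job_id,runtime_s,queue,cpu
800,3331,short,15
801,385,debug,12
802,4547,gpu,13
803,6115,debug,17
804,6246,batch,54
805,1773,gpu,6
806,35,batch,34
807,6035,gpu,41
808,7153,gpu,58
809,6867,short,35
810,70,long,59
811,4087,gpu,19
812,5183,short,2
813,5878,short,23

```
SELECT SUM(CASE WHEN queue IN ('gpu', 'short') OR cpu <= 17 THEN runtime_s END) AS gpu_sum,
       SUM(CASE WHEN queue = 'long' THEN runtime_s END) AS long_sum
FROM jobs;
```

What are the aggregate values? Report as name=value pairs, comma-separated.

gpu_sum=51354, long_sum=70

[gpu_sum: queue IN ('gpu', 'short') OR cpu <= 17]
job_id=800: ✓ → 3331
job_id=801: ✓ → 385
job_id=802: ✓ → 4547
job_id=803: ✓ → 6115
job_id=804: ✗
job_id=805: ✓ → 1773
job_id=806: ✗
job_id=807: ✓ → 6035
job_id=808: ✓ → 7153
job_id=809: ✓ → 6867
job_id=810: ✗
job_id=811: ✓ → 4087
job_id=812: ✓ → 5183
job_id=813: ✓ → 5878
gpu_sum = 3331 + 385 + 4547 + 6115 + 1773 + 6035 + 7153 + 6867 + 4087 + 5183 + 5878 = 51354
—
[long_sum: queue = 'long']
job_id=800: ✗
job_id=801: ✗
job_id=802: ✗
job_id=803: ✗
job_id=804: ✗
job_id=805: ✗
job_id=806: ✗
job_id=807: ✗
job_id=808: ✗
job_id=809: ✗
job_id=810: ✓ → 70
job_id=811: ✗
job_id=812: ✗
job_id=813: ✗
long_sum = 70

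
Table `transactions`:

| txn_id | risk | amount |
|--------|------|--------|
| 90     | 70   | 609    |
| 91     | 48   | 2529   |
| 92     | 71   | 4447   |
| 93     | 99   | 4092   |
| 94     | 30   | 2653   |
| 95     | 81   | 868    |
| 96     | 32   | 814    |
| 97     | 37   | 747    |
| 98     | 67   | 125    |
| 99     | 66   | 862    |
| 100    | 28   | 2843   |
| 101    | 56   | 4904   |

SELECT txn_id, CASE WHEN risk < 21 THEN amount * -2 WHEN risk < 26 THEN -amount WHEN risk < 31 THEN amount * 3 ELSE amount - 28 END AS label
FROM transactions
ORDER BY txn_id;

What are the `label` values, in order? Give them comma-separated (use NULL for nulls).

txn_id=90: ELSE → 581
txn_id=91: ELSE → 2501
txn_id=92: ELSE → 4419
txn_id=93: ELSE → 4064
txn_id=94: risk < 31 → 7959
txn_id=95: ELSE → 840
txn_id=96: ELSE → 786
txn_id=97: ELSE → 719
txn_id=98: ELSE → 97
txn_id=99: ELSE → 834
txn_id=100: risk < 31 → 8529
txn_id=101: ELSE → 4876

581, 2501, 4419, 4064, 7959, 840, 786, 719, 97, 834, 8529, 4876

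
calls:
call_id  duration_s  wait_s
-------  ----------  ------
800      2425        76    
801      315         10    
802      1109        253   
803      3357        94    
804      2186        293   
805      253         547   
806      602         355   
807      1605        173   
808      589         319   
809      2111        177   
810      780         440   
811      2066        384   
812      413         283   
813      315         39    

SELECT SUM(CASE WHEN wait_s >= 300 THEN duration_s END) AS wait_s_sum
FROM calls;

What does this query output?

4290

call_id=800: ✗
call_id=801: ✗
call_id=802: ✗
call_id=803: ✗
call_id=804: ✗
call_id=805: ✓ → 253
call_id=806: ✓ → 602
call_id=807: ✗
call_id=808: ✓ → 589
call_id=809: ✗
call_id=810: ✓ → 780
call_id=811: ✓ → 2066
call_id=812: ✗
call_id=813: ✗
wait_s_sum = 253 + 602 + 589 + 780 + 2066 = 4290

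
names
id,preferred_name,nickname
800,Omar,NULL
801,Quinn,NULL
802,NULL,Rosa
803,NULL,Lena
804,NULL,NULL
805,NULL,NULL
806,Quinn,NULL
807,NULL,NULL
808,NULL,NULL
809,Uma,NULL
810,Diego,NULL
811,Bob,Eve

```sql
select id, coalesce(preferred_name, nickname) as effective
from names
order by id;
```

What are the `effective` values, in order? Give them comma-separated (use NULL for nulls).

id=800: preferred_name=Omar → Omar
id=801: preferred_name=Quinn → Quinn
id=802: preferred_name=NULL, nickname=Rosa → Rosa
id=803: preferred_name=NULL, nickname=Lena → Lena
id=804: preferred_name=NULL, nickname=NULL (all NULL) → NULL
id=805: preferred_name=NULL, nickname=NULL (all NULL) → NULL
id=806: preferred_name=Quinn → Quinn
id=807: preferred_name=NULL, nickname=NULL (all NULL) → NULL
id=808: preferred_name=NULL, nickname=NULL (all NULL) → NULL
id=809: preferred_name=Uma → Uma
id=810: preferred_name=Diego → Diego
id=811: preferred_name=Bob → Bob

Omar, Quinn, Rosa, Lena, NULL, NULL, Quinn, NULL, NULL, Uma, Diego, Bob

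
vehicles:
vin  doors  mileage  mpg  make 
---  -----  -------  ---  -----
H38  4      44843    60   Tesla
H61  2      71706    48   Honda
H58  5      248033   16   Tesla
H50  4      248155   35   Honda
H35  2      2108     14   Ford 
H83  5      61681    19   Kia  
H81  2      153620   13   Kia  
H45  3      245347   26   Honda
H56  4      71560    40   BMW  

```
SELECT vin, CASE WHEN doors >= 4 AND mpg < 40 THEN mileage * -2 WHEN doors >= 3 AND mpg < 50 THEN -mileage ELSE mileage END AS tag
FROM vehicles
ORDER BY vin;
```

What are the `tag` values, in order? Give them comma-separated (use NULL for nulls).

2108, 44843, -245347, -496310, -71560, -496066, 71706, 153620, -123362

vin=H35: ELSE → 2108
vin=H38: ELSE → 44843
vin=H45: doors >= 3 AND mpg < 50 → -245347
vin=H50: doors >= 4 AND mpg < 40 → -496310
vin=H56: doors >= 3 AND mpg < 50 → -71560
vin=H58: doors >= 4 AND mpg < 40 → -496066
vin=H61: ELSE → 71706
vin=H81: ELSE → 153620
vin=H83: doors >= 4 AND mpg < 40 → -123362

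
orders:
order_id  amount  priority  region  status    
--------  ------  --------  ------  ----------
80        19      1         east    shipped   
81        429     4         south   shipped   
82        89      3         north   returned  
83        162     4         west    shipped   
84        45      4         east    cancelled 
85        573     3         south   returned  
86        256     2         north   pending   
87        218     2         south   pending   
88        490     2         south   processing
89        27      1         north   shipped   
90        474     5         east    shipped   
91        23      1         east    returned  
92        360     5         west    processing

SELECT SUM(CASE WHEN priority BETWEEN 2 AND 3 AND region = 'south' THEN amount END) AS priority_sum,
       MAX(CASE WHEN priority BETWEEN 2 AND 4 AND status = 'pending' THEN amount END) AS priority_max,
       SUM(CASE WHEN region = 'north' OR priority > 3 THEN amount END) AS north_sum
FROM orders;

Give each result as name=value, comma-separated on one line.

[priority_sum: priority BETWEEN 2 AND 3 AND region = 'south']
order_id=80: ✗
order_id=81: ✗
order_id=82: ✗
order_id=83: ✗
order_id=84: ✗
order_id=85: ✓ → 573
order_id=86: ✗
order_id=87: ✓ → 218
order_id=88: ✓ → 490
order_id=89: ✗
order_id=90: ✗
order_id=91: ✗
order_id=92: ✗
priority_sum = 573 + 218 + 490 = 1281
—
[priority_max: priority BETWEEN 2 AND 4 AND status = 'pending']
order_id=80: ✗
order_id=81: ✗
order_id=82: ✗
order_id=83: ✗
order_id=84: ✗
order_id=85: ✗
order_id=86: ✓ → 256
order_id=87: ✓ → 218
order_id=88: ✗
order_id=89: ✗
order_id=90: ✗
order_id=91: ✗
order_id=92: ✗
priority_max = MAX(256, 218) = 256
—
[north_sum: region = 'north' OR priority > 3]
order_id=80: ✗
order_id=81: ✓ → 429
order_id=82: ✓ → 89
order_id=83: ✓ → 162
order_id=84: ✓ → 45
order_id=85: ✗
order_id=86: ✓ → 256
order_id=87: ✗
order_id=88: ✗
order_id=89: ✓ → 27
order_id=90: ✓ → 474
order_id=91: ✗
order_id=92: ✓ → 360
north_sum = 429 + 89 + 162 + 45 + 256 + 27 + 474 + 360 = 1842

priority_sum=1281, priority_max=256, north_sum=1842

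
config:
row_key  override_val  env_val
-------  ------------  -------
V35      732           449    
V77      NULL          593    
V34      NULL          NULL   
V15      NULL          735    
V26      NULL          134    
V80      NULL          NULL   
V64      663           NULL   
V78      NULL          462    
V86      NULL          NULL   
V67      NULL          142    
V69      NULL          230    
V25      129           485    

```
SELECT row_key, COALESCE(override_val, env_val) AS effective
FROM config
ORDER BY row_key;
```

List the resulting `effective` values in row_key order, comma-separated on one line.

735, 129, 134, NULL, 732, 663, 142, 230, 593, 462, NULL, NULL

row_key=V15: override_val=NULL, env_val=735 → 735
row_key=V25: override_val=129 → 129
row_key=V26: override_val=NULL, env_val=134 → 134
row_key=V34: override_val=NULL, env_val=NULL (all NULL) → NULL
row_key=V35: override_val=732 → 732
row_key=V64: override_val=663 → 663
row_key=V67: override_val=NULL, env_val=142 → 142
row_key=V69: override_val=NULL, env_val=230 → 230
row_key=V77: override_val=NULL, env_val=593 → 593
row_key=V78: override_val=NULL, env_val=462 → 462
row_key=V80: override_val=NULL, env_val=NULL (all NULL) → NULL
row_key=V86: override_val=NULL, env_val=NULL (all NULL) → NULL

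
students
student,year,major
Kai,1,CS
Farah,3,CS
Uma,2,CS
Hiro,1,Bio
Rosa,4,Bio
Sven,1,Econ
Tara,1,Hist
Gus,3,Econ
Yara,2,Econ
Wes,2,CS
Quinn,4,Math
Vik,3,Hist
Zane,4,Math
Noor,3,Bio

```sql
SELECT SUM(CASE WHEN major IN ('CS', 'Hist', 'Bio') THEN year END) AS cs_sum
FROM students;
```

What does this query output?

20

student=Kai: ✓ → 1
student=Farah: ✓ → 3
student=Uma: ✓ → 2
student=Hiro: ✓ → 1
student=Rosa: ✓ → 4
student=Sven: ✗
student=Tara: ✓ → 1
student=Gus: ✗
student=Yara: ✗
student=Wes: ✓ → 2
student=Quinn: ✗
student=Vik: ✓ → 3
student=Zane: ✗
student=Noor: ✓ → 3
cs_sum = 1 + 3 + 2 + 1 + 4 + 1 + 2 + 3 + 3 = 20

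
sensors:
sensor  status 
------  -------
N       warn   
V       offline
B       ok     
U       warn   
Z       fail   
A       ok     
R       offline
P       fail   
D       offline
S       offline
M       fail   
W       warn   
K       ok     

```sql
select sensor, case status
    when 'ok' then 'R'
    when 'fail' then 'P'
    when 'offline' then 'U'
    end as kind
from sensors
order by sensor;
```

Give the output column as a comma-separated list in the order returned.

sensor=A: status='ok' → R
sensor=B: status='ok' → R
sensor=D: status='offline' → U
sensor=K: status='ok' → R
sensor=M: status='fail' → P
sensor=N: (no match → NULL) → NULL
sensor=P: status='fail' → P
sensor=R: status='offline' → U
sensor=S: status='offline' → U
sensor=U: (no match → NULL) → NULL
sensor=V: status='offline' → U
sensor=W: (no match → NULL) → NULL
sensor=Z: status='fail' → P

R, R, U, R, P, NULL, P, U, U, NULL, U, NULL, P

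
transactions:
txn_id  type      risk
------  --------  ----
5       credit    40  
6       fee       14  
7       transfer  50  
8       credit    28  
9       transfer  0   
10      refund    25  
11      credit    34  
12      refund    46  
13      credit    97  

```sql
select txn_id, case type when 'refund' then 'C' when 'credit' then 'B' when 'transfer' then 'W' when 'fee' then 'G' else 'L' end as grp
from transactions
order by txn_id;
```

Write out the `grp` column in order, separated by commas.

txn_id=5: type='credit' → B
txn_id=6: type='fee' → G
txn_id=7: type='transfer' → W
txn_id=8: type='credit' → B
txn_id=9: type='transfer' → W
txn_id=10: type='refund' → C
txn_id=11: type='credit' → B
txn_id=12: type='refund' → C
txn_id=13: type='credit' → B

B, G, W, B, W, C, B, C, B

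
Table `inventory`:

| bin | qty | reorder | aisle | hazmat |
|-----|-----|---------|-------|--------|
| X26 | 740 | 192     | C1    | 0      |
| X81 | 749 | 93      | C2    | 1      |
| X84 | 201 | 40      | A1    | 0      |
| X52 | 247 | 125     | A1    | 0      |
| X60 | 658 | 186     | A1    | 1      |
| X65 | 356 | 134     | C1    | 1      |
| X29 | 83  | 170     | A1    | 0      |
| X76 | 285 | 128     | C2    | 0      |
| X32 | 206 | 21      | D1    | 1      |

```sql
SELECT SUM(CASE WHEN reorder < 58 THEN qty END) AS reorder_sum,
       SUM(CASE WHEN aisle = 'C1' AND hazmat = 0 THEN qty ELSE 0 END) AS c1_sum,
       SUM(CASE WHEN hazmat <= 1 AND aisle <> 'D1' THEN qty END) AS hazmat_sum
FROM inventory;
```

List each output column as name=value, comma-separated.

reorder_sum=407, c1_sum=740, hazmat_sum=3319

[reorder_sum: reorder < 58]
bin=X26: ✗
bin=X81: ✗
bin=X84: ✓ → 201
bin=X52: ✗
bin=X60: ✗
bin=X65: ✗
bin=X29: ✗
bin=X76: ✗
bin=X32: ✓ → 206
reorder_sum = 201 + 206 = 407
—
[c1_sum: aisle = 'C1' AND hazmat = 0]
bin=X26: ✓ → 740
bin=X81: ✗
bin=X84: ✗
bin=X52: ✗
bin=X60: ✗
bin=X65: ✗
bin=X29: ✗
bin=X76: ✗
bin=X32: ✗
c1_sum = 740
—
[hazmat_sum: hazmat <= 1 AND aisle <> 'D1']
bin=X26: ✓ → 740
bin=X81: ✓ → 749
bin=X84: ✓ → 201
bin=X52: ✓ → 247
bin=X60: ✓ → 658
bin=X65: ✓ → 356
bin=X29: ✓ → 83
bin=X76: ✓ → 285
bin=X32: ✗
hazmat_sum = 740 + 749 + 201 + 247 + 658 + 356 + 83 + 285 = 3319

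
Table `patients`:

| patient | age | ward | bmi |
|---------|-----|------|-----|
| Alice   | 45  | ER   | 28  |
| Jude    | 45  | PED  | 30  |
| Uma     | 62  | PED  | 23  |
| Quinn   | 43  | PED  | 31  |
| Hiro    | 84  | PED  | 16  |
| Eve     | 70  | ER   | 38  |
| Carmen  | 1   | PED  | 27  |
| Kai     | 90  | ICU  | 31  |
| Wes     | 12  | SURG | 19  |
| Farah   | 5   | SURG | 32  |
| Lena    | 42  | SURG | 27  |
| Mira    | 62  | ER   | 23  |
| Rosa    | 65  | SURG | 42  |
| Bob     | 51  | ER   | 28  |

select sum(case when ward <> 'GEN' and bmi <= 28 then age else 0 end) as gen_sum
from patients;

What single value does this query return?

patient=Alice: ✓ → 45
patient=Jude: ✗
patient=Uma: ✓ → 62
patient=Quinn: ✗
patient=Hiro: ✓ → 84
patient=Eve: ✗
patient=Carmen: ✓ → 1
patient=Kai: ✗
patient=Wes: ✓ → 12
patient=Farah: ✗
patient=Lena: ✓ → 42
patient=Mira: ✓ → 62
patient=Rosa: ✗
patient=Bob: ✓ → 51
gen_sum = 45 + 62 + 84 + 1 + 12 + 42 + 62 + 51 = 359

359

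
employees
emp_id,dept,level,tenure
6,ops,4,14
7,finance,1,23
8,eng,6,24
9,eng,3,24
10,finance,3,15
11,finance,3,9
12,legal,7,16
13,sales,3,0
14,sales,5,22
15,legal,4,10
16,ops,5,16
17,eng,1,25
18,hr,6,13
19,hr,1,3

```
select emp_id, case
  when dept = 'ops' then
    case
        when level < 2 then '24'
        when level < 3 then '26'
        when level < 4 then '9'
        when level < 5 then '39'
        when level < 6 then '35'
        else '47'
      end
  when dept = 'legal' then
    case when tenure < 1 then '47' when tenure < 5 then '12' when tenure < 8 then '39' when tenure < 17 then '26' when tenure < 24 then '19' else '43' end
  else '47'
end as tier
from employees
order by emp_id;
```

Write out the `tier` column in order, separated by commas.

39, 47, 47, 47, 47, 47, 26, 47, 47, 26, 35, 47, 47, 47

emp_id=6: dept='ops' → inner[level < 5] → 39
emp_id=7: dept='finance' → outer ELSE → 47
emp_id=8: dept='eng' → outer ELSE → 47
emp_id=9: dept='eng' → outer ELSE → 47
emp_id=10: dept='finance' → outer ELSE → 47
emp_id=11: dept='finance' → outer ELSE → 47
emp_id=12: dept='legal' → inner[tenure < 17] → 26
emp_id=13: dept='sales' → outer ELSE → 47
emp_id=14: dept='sales' → outer ELSE → 47
emp_id=15: dept='legal' → inner[tenure < 17] → 26
emp_id=16: dept='ops' → inner[level < 6] → 35
emp_id=17: dept='eng' → outer ELSE → 47
emp_id=18: dept='hr' → outer ELSE → 47
emp_id=19: dept='hr' → outer ELSE → 47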